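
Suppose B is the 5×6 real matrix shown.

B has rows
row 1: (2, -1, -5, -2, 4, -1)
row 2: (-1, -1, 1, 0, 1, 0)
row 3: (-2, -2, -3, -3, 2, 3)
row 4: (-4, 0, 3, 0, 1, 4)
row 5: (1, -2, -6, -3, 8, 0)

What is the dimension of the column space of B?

4

Row reduce to echelon form.
R2 ← R2 + (1/2)·R1: [0, -3/2, -3/2, -1, 3, -1/2]
R3 ← R3 + R1: [0, -3, -8, -5, 6, 2]
R4 ← R4 + (2)·R1: [0, -2, -7, -4, 9, 2]
R5 ← R5 − (1/2)·R1: [0, -3/2, -7/2, -2, 6, 1/2]
R3 ← R3 − (2)·R2: [0, 0, -5, -3, 0, 3]
R4 ← R4 − (4/3)·R2: [0, 0, -5, -8/3, 5, 8/3]
R5 ← R5 − R2: [0, 0, -2, -1, 3, 1]
R4 ← R4 − R3: [0, 0, 0, 1/3, 5, -1/3]
R5 ← R5 − (2/5)·R3: [0, 0, 0, 1/5, 3, -1/5]
R5 ← R5 − (3/5)·R4: [0, 0, 0, 0, 0, 0]
Echelon form has 4 nonzero rows, so rank(B) = 4.
The column space has dimension equal to the rank: 4.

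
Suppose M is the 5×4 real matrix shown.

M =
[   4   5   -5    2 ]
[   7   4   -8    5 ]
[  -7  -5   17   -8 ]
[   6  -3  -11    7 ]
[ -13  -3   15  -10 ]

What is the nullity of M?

0

Row reduce to echelon form.
R2 ← R2 − (7/4)·R1: [0, -19/4, 3/4, 3/2]
R3 ← R3 + (7/4)·R1: [0, 15/4, 33/4, -9/2]
R4 ← R4 − (3/2)·R1: [0, -21/2, -7/2, 4]
R5 ← R5 + (13/4)·R1: [0, 53/4, -5/4, -7/2]
R3 ← R3 + (15/19)·R2: [0, 0, 168/19, -63/19]
R4 ← R4 − (42/19)·R2: [0, 0, -98/19, 13/19]
R5 ← R5 + (53/19)·R2: [0, 0, 16/19, 13/19]
R4 ← R4 + (7/12)·R3: [0, 0, 0, -5/4]
R5 ← R5 − (2/21)·R3: [0, 0, 0, 1]
R5 ← R5 + (4/5)·R4: [0, 0, 0, 0]
4 nonzero rows, so rank(M) = 4.
M has 4 columns; by rank–nullity, nullity = 4 − 4 = 0.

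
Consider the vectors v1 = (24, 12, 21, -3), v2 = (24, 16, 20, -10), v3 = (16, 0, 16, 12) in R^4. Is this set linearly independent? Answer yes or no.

no

Form the matrix with these vectors as rows and row reduce.
R2 ← R2 − R1: [0, 4, -1, -7]
R3 ← R3 − (2/3)·R1: [0, -8, 2, 14]
R3 ← R3 + (2)·R2: [0, 0, 0, 0]
2 nonzero rows, so the 3 vectors span a space of dimension 2.
Since 2 < 3, the vectors are linearly dependent.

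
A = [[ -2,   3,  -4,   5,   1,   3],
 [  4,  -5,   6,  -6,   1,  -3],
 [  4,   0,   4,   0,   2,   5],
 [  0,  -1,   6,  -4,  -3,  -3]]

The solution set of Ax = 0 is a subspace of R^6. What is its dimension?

2

Row reduce to echelon form.
R2 ← R2 + (2)·R1: [0, 1, -2, 4, 3, 3]
R3 ← R3 + (2)·R1: [0, 6, -4, 10, 4, 11]
R3 ← R3 − (6)·R2: [0, 0, 8, -14, -14, -7]
R4 ← R4 + R2: [0, 0, 4, 0, 0, 0]
R4 ← R4 − (1/2)·R3: [0, 0, 0, 7, 7, 7/2]
4 nonzero rows, so rank(A) = 4.
A has 6 columns; by rank–nullity, nullity = 6 − 4 = 2.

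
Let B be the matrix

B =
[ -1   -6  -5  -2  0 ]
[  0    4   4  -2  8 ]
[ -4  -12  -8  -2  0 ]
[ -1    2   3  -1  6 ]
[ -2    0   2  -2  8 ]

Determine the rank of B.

Row reduce to echelon form.
R3 ← R3 − (4)·R1: [0, 12, 12, 6, 0]
R4 ← R4 − R1: [0, 8, 8, 1, 6]
R5 ← R5 − (2)·R1: [0, 12, 12, 2, 8]
R3 ← R3 − (3)·R2: [0, 0, 0, 12, -24]
R4 ← R4 − (2)·R2: [0, 0, 0, 5, -10]
R5 ← R5 − (3)·R2: [0, 0, 0, 8, -16]
R4 ← R4 − (5/12)·R3: [0, 0, 0, 0, 0]
R5 ← R5 − (2/3)·R3: [0, 0, 0, 0, 0]
Echelon form has 3 nonzero rows, so rank(B) = 3.

3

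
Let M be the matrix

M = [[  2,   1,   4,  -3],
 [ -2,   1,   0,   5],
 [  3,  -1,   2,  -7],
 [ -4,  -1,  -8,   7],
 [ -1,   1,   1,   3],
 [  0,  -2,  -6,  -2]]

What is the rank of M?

Row reduce to echelon form.
R2 ← R2 + R1: [0, 2, 4, 2]
R3 ← R3 − (3/2)·R1: [0, -5/2, -4, -5/2]
R4 ← R4 + (2)·R1: [0, 1, 0, 1]
R5 ← R5 + (1/2)·R1: [0, 3/2, 3, 3/2]
R3 ← R3 + (5/4)·R2: [0, 0, 1, 0]
R4 ← R4 − (1/2)·R2: [0, 0, -2, 0]
R5 ← R5 − (3/4)·R2: [0, 0, 0, 0]
R6 ← R6 + R2: [0, 0, -2, 0]
R4 ← R4 + (2)·R3: [0, 0, 0, 0]
R6 ← R6 + (2)·R3: [0, 0, 0, 0]
Echelon form has 3 nonzero rows, so rank(M) = 3.

3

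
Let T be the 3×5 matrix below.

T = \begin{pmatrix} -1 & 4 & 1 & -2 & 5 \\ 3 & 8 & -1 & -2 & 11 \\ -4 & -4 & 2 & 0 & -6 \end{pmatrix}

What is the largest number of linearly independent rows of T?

Row reduce to echelon form.
R2 ← R2 + (3)·R1: [0, 20, 2, -8, 26]
R3 ← R3 − (4)·R1: [0, -20, -2, 8, -26]
R3 ← R3 + R2: [0, 0, 0, 0, 0]
Echelon form has 2 nonzero rows, so rank(T) = 2.
The rank gives the maximum number of linearly independent rows: 2.

2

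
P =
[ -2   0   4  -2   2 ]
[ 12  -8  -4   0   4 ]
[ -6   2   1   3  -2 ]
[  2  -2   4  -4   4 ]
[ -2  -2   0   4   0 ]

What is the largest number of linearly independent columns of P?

3

Row reduce to echelon form.
R2 ← R2 + (6)·R1: [0, -8, 20, -12, 16]
R3 ← R3 − (3)·R1: [0, 2, -11, 9, -8]
R4 ← R4 + R1: [0, -2, 8, -6, 6]
R5 ← R5 − R1: [0, -2, -4, 6, -2]
R3 ← R3 + (1/4)·R2: [0, 0, -6, 6, -4]
R4 ← R4 − (1/4)·R2: [0, 0, 3, -3, 2]
R5 ← R5 − (1/4)·R2: [0, 0, -9, 9, -6]
R4 ← R4 + (1/2)·R3: [0, 0, 0, 0, 0]
R5 ← R5 − (3/2)·R3: [0, 0, 0, 0, 0]
Echelon form has 3 nonzero rows, so rank(P) = 3.
The rank gives the maximum number of linearly independent columns: 3.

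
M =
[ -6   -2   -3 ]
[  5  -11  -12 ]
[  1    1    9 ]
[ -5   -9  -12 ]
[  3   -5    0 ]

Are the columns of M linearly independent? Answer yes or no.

Row reduce M to echelon form.
R2 ← R2 + (5/6)·R1: [0, -38/3, -29/2]
R3 ← R3 + (1/6)·R1: [0, 2/3, 17/2]
R4 ← R4 − (5/6)·R1: [0, -22/3, -19/2]
R5 ← R5 + (1/2)·R1: [0, -6, -3/2]
R3 ← R3 + (1/19)·R2: [0, 0, 147/19]
R4 ← R4 − (11/19)·R2: [0, 0, -21/19]
R5 ← R5 − (9/19)·R2: [0, 0, 102/19]
R4 ← R4 + (1/7)·R3: [0, 0, 0]
R5 ← R5 − (34/49)·R3: [0, 0, 0]
3 pivots among 3 columns.
Every column is a pivot column, so the columns are linearly independent.

yes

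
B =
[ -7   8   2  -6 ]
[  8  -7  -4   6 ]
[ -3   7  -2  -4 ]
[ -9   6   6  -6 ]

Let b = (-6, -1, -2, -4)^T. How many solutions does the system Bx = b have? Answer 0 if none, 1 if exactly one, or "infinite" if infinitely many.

0

Row reduce the augmented matrix [B | b].
R2 ← R2 + (8/7)·R1: [0, 15/7, -12/7, -6/7, -55/7]
R3 ← R3 − (3/7)·R1: [0, 25/7, -20/7, -10/7, 4/7]
R4 ← R4 − (9/7)·R1: [0, -30/7, 24/7, 12/7, 26/7]
R3 ← R3 − (5/3)·R2: [0, 0, 0, 0, 41/3]
R4 ← R4 + (2)·R2: [0, 0, 0, 0, -12]
R4 ← R4 + (36/41)·R3: [0, 0, 0, 0, 0]
The echelon form has 3 nonzero rows; the last pivot sits in the augmented column, so rank(B) = 2 but rank([B|b]) = 3.
Since the ranks differ, the system is inconsistent.
It has no solutions.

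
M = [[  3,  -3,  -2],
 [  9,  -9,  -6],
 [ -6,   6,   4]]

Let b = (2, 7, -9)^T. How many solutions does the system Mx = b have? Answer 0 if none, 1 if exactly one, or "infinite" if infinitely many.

Row reduce the augmented matrix [M | b].
R2 ← R2 − (3)·R1: [0, 0, 0, 1]
R3 ← R3 + (2)·R1: [0, 0, 0, -5]
R3 ← R3 + (5)·R2: [0, 0, 0, 0]
The echelon form has 2 nonzero rows; the last pivot sits in the augmented column, so rank(M) = 1 but rank([M|b]) = 2.
Since the ranks differ, the system is inconsistent.
It has no solutions.

0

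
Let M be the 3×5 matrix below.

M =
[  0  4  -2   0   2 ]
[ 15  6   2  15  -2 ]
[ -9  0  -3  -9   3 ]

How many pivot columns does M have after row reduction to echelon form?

2

Row reduce to echelon form.
Swap R1 ↔ R2
R3 ← R3 + (3/5)·R1: [0, 18/5, -9/5, 0, 9/5]
R3 ← R3 − (9/10)·R2: [0, 0, 0, 0, 0]
Echelon form has 2 nonzero rows, so rank(M) = 2.
Each nonzero row contributes one pivot column: 2 pivot columns.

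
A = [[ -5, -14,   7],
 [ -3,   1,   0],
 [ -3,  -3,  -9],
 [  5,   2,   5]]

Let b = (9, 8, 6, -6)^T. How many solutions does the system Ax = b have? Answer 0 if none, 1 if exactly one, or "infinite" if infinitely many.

Row reduce the augmented matrix [A | b].
R2 ← R2 − (3/5)·R1: [0, 47/5, -21/5, 13/5]
R3 ← R3 − (3/5)·R1: [0, 27/5, -66/5, 3/5]
R4 ← R4 + R1: [0, -12, 12, 3]
R3 ← R3 − (27/47)·R2: [0, 0, -507/47, -42/47]
R4 ← R4 + (60/47)·R2: [0, 0, 312/47, 297/47]
R4 ← R4 + (8/13)·R3: [0, 0, 0, 75/13]
The echelon form has 4 nonzero rows; the last pivot sits in the augmented column, so rank(A) = 3 but rank([A|b]) = 4.
Since the ranks differ, the system is inconsistent.
It has no solutions.

0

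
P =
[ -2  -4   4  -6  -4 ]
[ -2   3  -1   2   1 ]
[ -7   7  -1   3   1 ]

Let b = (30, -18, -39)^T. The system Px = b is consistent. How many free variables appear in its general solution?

3

Row reduce the augmented matrix [P | b].
R2 ← R2 − R1: [0, 7, -5, 8, 5, -48]
R3 ← R3 − (7/2)·R1: [0, 21, -15, 24, 15, -144]
R3 ← R3 − (3)·R2: [0, 0, 0, 0, 0, 0]
The echelon form has 2 nonzero rows, and every pivot lies in the first 5 columns, so rank(P) = rank([P|b]) = 2.
The system is consistent.
Free variables = (unknowns) − (rank) = 5 − 2 = 3.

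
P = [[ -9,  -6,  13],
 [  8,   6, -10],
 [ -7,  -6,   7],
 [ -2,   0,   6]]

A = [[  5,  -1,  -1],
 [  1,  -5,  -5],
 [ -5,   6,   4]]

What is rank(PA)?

First compute PA:
[[-116, 117,  91],
 [ 96, -98, -78],
 [-76,  79,  65],
 [-40,  38,  26]]
Now row reduce the product.
R2 ← R2 + (24/29)·R1: [0, -34/29, -78/29]
R3 ← R3 − (19/29)·R1: [0, 68/29, 156/29]
R4 ← R4 − (10/29)·R1: [0, -68/29, -156/29]
R3 ← R3 + (2)·R2: [0, 0, 0]
R4 ← R4 − (2)·R2: [0, 0, 0]
2 nonzero rows, so rank(PA) = 2.

2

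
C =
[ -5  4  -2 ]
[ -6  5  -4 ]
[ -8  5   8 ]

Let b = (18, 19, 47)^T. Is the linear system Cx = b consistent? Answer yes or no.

yes

Row reduce the augmented matrix [C | b].
R2 ← R2 − (6/5)·R1: [0, 1/5, -8/5, -13/5]
R3 ← R3 − (8/5)·R1: [0, -7/5, 56/5, 91/5]
R3 ← R3 + (7)·R2: [0, 0, 0, 0]
The echelon form has 2 nonzero rows, and every pivot lies in the first 3 columns, so rank(C) = rank([C|b]) = 2.
The system is consistent.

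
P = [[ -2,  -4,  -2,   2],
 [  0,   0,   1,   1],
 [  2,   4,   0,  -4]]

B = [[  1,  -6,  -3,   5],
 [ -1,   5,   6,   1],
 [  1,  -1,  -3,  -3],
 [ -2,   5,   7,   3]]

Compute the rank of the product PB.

First compute PB:
[[ -4,   4,   2,  -2],
 [ -1,   4,   4,   0],
 [  6, -12, -10,   2]]
Now row reduce the product.
R2 ← R2 − (1/4)·R1: [0, 3, 7/2, 1/2]
R3 ← R3 + (3/2)·R1: [0, -6, -7, -1]
R3 ← R3 + (2)·R2: [0, 0, 0, 0]
2 nonzero rows, so rank(PB) = 2.

2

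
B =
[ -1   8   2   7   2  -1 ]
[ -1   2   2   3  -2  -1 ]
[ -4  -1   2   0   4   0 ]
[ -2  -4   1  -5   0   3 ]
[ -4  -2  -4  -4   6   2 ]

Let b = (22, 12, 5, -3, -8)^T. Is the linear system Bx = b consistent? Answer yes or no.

Row reduce the augmented matrix [B | b].
R2 ← R2 − R1: [0, -6, 0, -4, -4, 0, -10]
R3 ← R3 − (4)·R1: [0, -33, -6, -28, -4, 4, -83]
R4 ← R4 − (2)·R1: [0, -20, -3, -19, -4, 5, -47]
R5 ← R5 − (4)·R1: [0, -34, -12, -32, -2, 6, -96]
R3 ← R3 − (11/2)·R2: [0, 0, -6, -6, 18, 4, -28]
R4 ← R4 − (10/3)·R2: [0, 0, -3, -17/3, 28/3, 5, -41/3]
R5 ← R5 − (17/3)·R2: [0, 0, -12, -28/3, 62/3, 6, -118/3]
R4 ← R4 − (1/2)·R3: [0, 0, 0, -8/3, 1/3, 3, 1/3]
R5 ← R5 − (2)·R3: [0, 0, 0, 8/3, -46/3, -2, 50/3]
R5 ← R5 + R4: [0, 0, 0, 0, -15, 1, 17]
The echelon form has 5 nonzero rows, and every pivot lies in the first 6 columns, so rank(B) = rank([B|b]) = 5.
The system is consistent.

yes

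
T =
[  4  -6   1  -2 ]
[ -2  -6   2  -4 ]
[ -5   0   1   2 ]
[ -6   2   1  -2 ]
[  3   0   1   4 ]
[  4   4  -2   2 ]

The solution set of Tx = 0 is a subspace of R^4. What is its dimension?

0

Row reduce to echelon form.
R2 ← R2 + (1/2)·R1: [0, -9, 5/2, -5]
R3 ← R3 + (5/4)·R1: [0, -15/2, 9/4, -1/2]
R4 ← R4 + (3/2)·R1: [0, -7, 5/2, -5]
R5 ← R5 − (3/4)·R1: [0, 9/2, 1/4, 11/2]
R6 ← R6 − R1: [0, 10, -3, 4]
R3 ← R3 − (5/6)·R2: [0, 0, 1/6, 11/3]
R4 ← R4 − (7/9)·R2: [0, 0, 5/9, -10/9]
R5 ← R5 + (1/2)·R2: [0, 0, 3/2, 3]
R6 ← R6 + (10/9)·R2: [0, 0, -2/9, -14/9]
R4 ← R4 − (10/3)·R3: [0, 0, 0, -40/3]
R5 ← R5 − (9)·R3: [0, 0, 0, -30]
R6 ← R6 + (4/3)·R3: [0, 0, 0, 10/3]
R5 ← R5 − (9/4)·R4: [0, 0, 0, 0]
R6 ← R6 + (1/4)·R4: [0, 0, 0, 0]
4 nonzero rows, so rank(T) = 4.
T has 4 columns; by rank–nullity, nullity = 4 − 4 = 0.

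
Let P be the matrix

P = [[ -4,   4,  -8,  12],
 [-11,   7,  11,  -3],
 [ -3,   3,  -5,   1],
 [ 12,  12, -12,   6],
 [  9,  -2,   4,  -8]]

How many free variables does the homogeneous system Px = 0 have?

0

Row reduce to echelon form.
R2 ← R2 − (11/4)·R1: [0, -4, 33, -36]
R3 ← R3 − (3/4)·R1: [0, 0, 1, -8]
R4 ← R4 + (3)·R1: [0, 24, -36, 42]
R5 ← R5 + (9/4)·R1: [0, 7, -14, 19]
R4 ← R4 + (6)·R2: [0, 0, 162, -174]
R5 ← R5 + (7/4)·R2: [0, 0, 175/4, -44]
R4 ← R4 − (162)·R3: [0, 0, 0, 1122]
R5 ← R5 − (175/4)·R3: [0, 0, 0, 306]
R5 ← R5 − (3/11)·R4: [0, 0, 0, 0]
4 nonzero rows, so rank(P) = 4.
P has 4 columns; by rank–nullity, nullity = 4 − 4 = 0.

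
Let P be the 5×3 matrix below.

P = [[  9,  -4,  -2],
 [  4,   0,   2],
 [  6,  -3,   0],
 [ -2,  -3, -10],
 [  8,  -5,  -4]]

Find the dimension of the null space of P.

Row reduce to echelon form.
R2 ← R2 − (4/9)·R1: [0, 16/9, 26/9]
R3 ← R3 − (2/3)·R1: [0, -1/3, 4/3]
R4 ← R4 + (2/9)·R1: [0, -35/9, -94/9]
R5 ← R5 − (8/9)·R1: [0, -13/9, -20/9]
R3 ← R3 + (3/16)·R2: [0, 0, 15/8]
R4 ← R4 + (35/16)·R2: [0, 0, -33/8]
R5 ← R5 + (13/16)·R2: [0, 0, 1/8]
R4 ← R4 + (11/5)·R3: [0, 0, 0]
R5 ← R5 − (1/15)·R3: [0, 0, 0]
3 nonzero rows, so rank(P) = 3.
P has 3 columns; by rank–nullity, nullity = 3 − 3 = 0.

0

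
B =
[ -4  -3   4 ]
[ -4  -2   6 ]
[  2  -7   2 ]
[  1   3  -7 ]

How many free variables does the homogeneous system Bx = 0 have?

0

Row reduce to echelon form.
R2 ← R2 − R1: [0, 1, 2]
R3 ← R3 + (1/2)·R1: [0, -17/2, 4]
R4 ← R4 + (1/4)·R1: [0, 9/4, -6]
R3 ← R3 + (17/2)·R2: [0, 0, 21]
R4 ← R4 − (9/4)·R2: [0, 0, -21/2]
R4 ← R4 + (1/2)·R3: [0, 0, 0]
3 nonzero rows, so rank(B) = 3.
B has 3 columns; by rank–nullity, nullity = 3 − 3 = 0.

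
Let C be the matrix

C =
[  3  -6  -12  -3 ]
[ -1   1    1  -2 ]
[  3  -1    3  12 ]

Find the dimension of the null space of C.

2

Row reduce to echelon form.
R2 ← R2 + (1/3)·R1: [0, -1, -3, -3]
R3 ← R3 − R1: [0, 5, 15, 15]
R3 ← R3 + (5)·R2: [0, 0, 0, 0]
2 nonzero rows, so rank(C) = 2.
C has 4 columns; by rank–nullity, nullity = 4 − 2 = 2.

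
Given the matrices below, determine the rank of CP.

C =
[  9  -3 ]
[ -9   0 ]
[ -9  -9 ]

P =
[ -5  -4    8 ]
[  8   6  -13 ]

First compute CP:
[[-69, -54, 111],
 [ 45,  36, -72],
 [-27, -18,  45]]
Now row reduce the product.
R2 ← R2 + (15/23)·R1: [0, 18/23, 9/23]
R3 ← R3 − (9/23)·R1: [0, 72/23, 36/23]
R3 ← R3 − (4)·R2: [0, 0, 0]
2 nonzero rows, so rank(CP) = 2.

2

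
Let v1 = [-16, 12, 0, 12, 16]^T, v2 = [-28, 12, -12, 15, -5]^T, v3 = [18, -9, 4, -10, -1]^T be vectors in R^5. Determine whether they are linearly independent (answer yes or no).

Form the matrix with these vectors as rows and row reduce.
R2 ← R2 − (7/4)·R1: [0, -9, -12, -6, -33]
R3 ← R3 + (9/8)·R1: [0, 9/2, 4, 7/2, 17]
R3 ← R3 + (1/2)·R2: [0, 0, -2, 1/2, 1/2]
3 nonzero rows, so the 3 vectors span a space of dimension 3.
Since 3 = 3, the vectors are linearly independent.

yes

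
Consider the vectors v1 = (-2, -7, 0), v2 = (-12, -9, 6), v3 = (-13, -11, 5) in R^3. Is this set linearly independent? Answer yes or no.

yes

Form the matrix with these vectors as rows and row reduce.
R2 ← R2 − (6)·R1: [0, 33, 6]
R3 ← R3 − (13/2)·R1: [0, 69/2, 5]
R3 ← R3 − (23/22)·R2: [0, 0, -14/11]
3 nonzero rows, so the 3 vectors span a space of dimension 3.
Since 3 = 3, the vectors are linearly independent.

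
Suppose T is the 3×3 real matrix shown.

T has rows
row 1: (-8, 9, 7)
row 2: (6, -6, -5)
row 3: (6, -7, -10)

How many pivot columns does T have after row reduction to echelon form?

Row reduce to echelon form.
R2 ← R2 + (3/4)·R1: [0, 3/4, 1/4]
R3 ← R3 + (3/4)·R1: [0, -1/4, -19/4]
R3 ← R3 + (1/3)·R2: [0, 0, -14/3]
Echelon form has 3 nonzero rows, so rank(T) = 3.
Each nonzero row contributes one pivot column: 3 pivot columns.

3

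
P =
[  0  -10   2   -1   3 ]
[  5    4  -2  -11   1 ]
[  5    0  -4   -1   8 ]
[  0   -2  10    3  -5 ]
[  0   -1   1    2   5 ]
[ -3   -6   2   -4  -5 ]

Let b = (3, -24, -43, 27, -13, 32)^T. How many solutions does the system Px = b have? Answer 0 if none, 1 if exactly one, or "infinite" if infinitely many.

1

Row reduce the augmented matrix [P | b].
Swap R1 ↔ R2
R3 ← R3 − R1: [0, -4, -2, 10, 7, -19]
R6 ← R6 + (3/5)·R1: [0, -18/5, 4/5, -53/5, -22/5, 88/5]
R3 ← R3 − (2/5)·R2: [0, 0, -14/5, 52/5, 29/5, -101/5]
R4 ← R4 − (1/5)·R2: [0, 0, 48/5, 16/5, -28/5, 132/5]
R5 ← R5 − (1/10)·R2: [0, 0, 4/5, 21/10, 47/10, -133/10]
R6 ← R6 − (9/25)·R2: [0, 0, 2/25, -256/25, -137/25, 413/25]
R4 ← R4 + (24/7)·R3: [0, 0, 0, 272/7, 100/7, -300/7]
R5 ← R5 + (2/7)·R3: [0, 0, 0, 71/14, 89/14, -267/14]
R6 ← R6 + (1/35)·R3: [0, 0, 0, -348/35, -186/35, 558/35]
R5 ← R5 − (71/544)·R4: [0, 0, 0, 0, 611/136, -1833/136]
R6 ← R6 + (87/340)·R4: [0, 0, 0, 0, -141/85, 423/85]
R6 ← R6 + (24/65)·R5: [0, 0, 0, 0, 0, 0]
The echelon form has 5 nonzero rows, and every pivot lies in the first 5 columns, so rank(P) = rank([P|b]) = 5.
The system is consistent.
rank = 5 = number of unknowns, so the solution is unique.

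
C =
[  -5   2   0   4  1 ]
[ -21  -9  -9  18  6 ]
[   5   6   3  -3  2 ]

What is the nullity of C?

2

Row reduce to echelon form.
R2 ← R2 − (21/5)·R1: [0, -87/5, -9, 6/5, 9/5]
R3 ← R3 + R1: [0, 8, 3, 1, 3]
R3 ← R3 + (40/87)·R2: [0, 0, -33/29, 45/29, 111/29]
3 nonzero rows, so rank(C) = 3.
C has 5 columns; by rank–nullity, nullity = 5 − 3 = 2.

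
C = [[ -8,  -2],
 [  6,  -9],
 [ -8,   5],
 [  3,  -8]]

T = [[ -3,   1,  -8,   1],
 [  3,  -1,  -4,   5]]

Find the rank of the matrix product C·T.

First compute CT:
[[ 18,  -6,  72, -18],
 [-45,  15, -12, -39],
 [ 39, -13,  44,  17],
 [-33,  11,   8, -37]]
Now row reduce the product.
R2 ← R2 + (5/2)·R1: [0, 0, 168, -84]
R3 ← R3 − (13/6)·R1: [0, 0, -112, 56]
R4 ← R4 + (11/6)·R1: [0, 0, 140, -70]
R3 ← R3 + (2/3)·R2: [0, 0, 0, 0]
R4 ← R4 − (5/6)·R2: [0, 0, 0, 0]
2 nonzero rows, so rank(CT) = 2.

2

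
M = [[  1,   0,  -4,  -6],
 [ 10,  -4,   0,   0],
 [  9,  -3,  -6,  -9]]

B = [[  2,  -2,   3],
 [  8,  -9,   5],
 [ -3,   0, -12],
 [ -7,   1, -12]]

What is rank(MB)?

2

First compute MB:
[[ 56,  -8, 123],
 [-12,  16,  10],
 [ 75,   0, 192]]
Now row reduce the product.
R2 ← R2 + (3/14)·R1: [0, 100/7, 509/14]
R3 ← R3 − (75/56)·R1: [0, 75/7, 1527/56]
R3 ← R3 − (3/4)·R2: [0, 0, 0]
2 nonzero rows, so rank(MB) = 2.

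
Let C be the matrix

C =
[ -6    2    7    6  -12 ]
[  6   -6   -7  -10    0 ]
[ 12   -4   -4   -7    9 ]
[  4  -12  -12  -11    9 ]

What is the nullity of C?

1

Row reduce to echelon form.
R2 ← R2 + R1: [0, -4, 0, -4, -12]
R3 ← R3 + (2)·R1: [0, 0, 10, 5, -15]
R4 ← R4 + (2/3)·R1: [0, -32/3, -22/3, -7, 1]
R4 ← R4 − (8/3)·R2: [0, 0, -22/3, 11/3, 33]
R4 ← R4 + (11/15)·R3: [0, 0, 0, 22/3, 22]
4 nonzero rows, so rank(C) = 4.
C has 5 columns; by rank–nullity, nullity = 5 − 4 = 1.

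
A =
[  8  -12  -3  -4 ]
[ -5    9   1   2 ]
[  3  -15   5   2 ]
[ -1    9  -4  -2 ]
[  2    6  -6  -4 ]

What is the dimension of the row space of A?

Row reduce to echelon form.
R2 ← R2 + (5/8)·R1: [0, 3/2, -7/8, -1/2]
R3 ← R3 − (3/8)·R1: [0, -21/2, 49/8, 7/2]
R4 ← R4 + (1/8)·R1: [0, 15/2, -35/8, -5/2]
R5 ← R5 − (1/4)·R1: [0, 9, -21/4, -3]
R3 ← R3 + (7)·R2: [0, 0, 0, 0]
R4 ← R4 − (5)·R2: [0, 0, 0, 0]
R5 ← R5 − (6)·R2: [0, 0, 0, 0]
Echelon form has 2 nonzero rows, so rank(A) = 2.
The row space has dimension equal to the rank: 2.

2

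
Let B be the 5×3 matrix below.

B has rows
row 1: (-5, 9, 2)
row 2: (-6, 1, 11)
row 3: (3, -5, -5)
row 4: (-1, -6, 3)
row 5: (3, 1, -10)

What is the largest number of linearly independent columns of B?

3

Row reduce to echelon form.
R2 ← R2 − (6/5)·R1: [0, -49/5, 43/5]
R3 ← R3 + (3/5)·R1: [0, 2/5, -19/5]
R4 ← R4 − (1/5)·R1: [0, -39/5, 13/5]
R5 ← R5 + (3/5)·R1: [0, 32/5, -44/5]
R3 ← R3 + (2/49)·R2: [0, 0, -169/49]
R4 ← R4 − (39/49)·R2: [0, 0, -208/49]
R5 ← R5 + (32/49)·R2: [0, 0, -156/49]
R4 ← R4 − (16/13)·R3: [0, 0, 0]
R5 ← R5 − (12/13)·R3: [0, 0, 0]
Echelon form has 3 nonzero rows, so rank(B) = 3.
The rank gives the maximum number of linearly independent columns: 3.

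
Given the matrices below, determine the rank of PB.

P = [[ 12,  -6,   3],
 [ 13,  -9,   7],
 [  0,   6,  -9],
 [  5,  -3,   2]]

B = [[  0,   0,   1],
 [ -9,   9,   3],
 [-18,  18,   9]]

First compute PB:
[[  0,   0,  21],
 [-45,  45,  49],
 [108, -108, -63],
 [ -9,   9,  14]]
Now row reduce the product.
Swap R1 ↔ R2
R3 ← R3 + (12/5)·R1: [0, 0, 273/5]
R4 ← R4 − (1/5)·R1: [0, 0, 21/5]
R3 ← R3 − (13/5)·R2: [0, 0, 0]
R4 ← R4 − (1/5)·R2: [0, 0, 0]
2 nonzero rows, so rank(PB) = 2.

2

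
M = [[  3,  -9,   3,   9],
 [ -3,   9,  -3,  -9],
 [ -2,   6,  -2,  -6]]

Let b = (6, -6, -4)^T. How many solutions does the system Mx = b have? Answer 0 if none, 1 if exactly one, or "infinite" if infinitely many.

Row reduce the augmented matrix [M | b].
R2 ← R2 + R1: [0, 0, 0, 0, 0]
R3 ← R3 + (2/3)·R1: [0, 0, 0, 0, 0]
The echelon form has 1 nonzero rows, and every pivot lies in the first 4 columns, so rank(M) = rank([M|b]) = 1.
The system is consistent.
rank = 1 < 4 unknowns, so there are infinitely many solutions.

infinite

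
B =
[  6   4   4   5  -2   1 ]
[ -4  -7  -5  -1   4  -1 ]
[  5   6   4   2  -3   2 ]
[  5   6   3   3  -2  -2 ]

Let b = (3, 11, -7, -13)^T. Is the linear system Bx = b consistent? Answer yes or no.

yes

Row reduce the augmented matrix [B | b].
R2 ← R2 + (2/3)·R1: [0, -13/3, -7/3, 7/3, 8/3, -1/3, 13]
R3 ← R3 − (5/6)·R1: [0, 8/3, 2/3, -13/6, -4/3, 7/6, -19/2]
R4 ← R4 − (5/6)·R1: [0, 8/3, -1/3, -7/6, -1/3, -17/6, -31/2]
R3 ← R3 + (8/13)·R2: [0, 0, -10/13, -19/26, 4/13, 25/26, -3/2]
R4 ← R4 + (8/13)·R2: [0, 0, -23/13, 7/26, 17/13, -79/26, -15/2]
R4 ← R4 − (23/10)·R3: [0, 0, 0, 39/20, 3/5, -21/4, -81/20]
The echelon form has 4 nonzero rows, and every pivot lies in the first 6 columns, so rank(B) = rank([B|b]) = 4.
The system is consistent.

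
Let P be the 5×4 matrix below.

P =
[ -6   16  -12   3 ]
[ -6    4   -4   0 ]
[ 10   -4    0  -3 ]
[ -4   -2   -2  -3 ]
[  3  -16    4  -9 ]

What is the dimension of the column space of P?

Row reduce to echelon form.
R2 ← R2 − R1: [0, -12, 8, -3]
R3 ← R3 + (5/3)·R1: [0, 68/3, -20, 2]
R4 ← R4 − (2/3)·R1: [0, -38/3, 6, -5]
R5 ← R5 + (1/2)·R1: [0, -8, -2, -15/2]
R3 ← R3 + (17/9)·R2: [0, 0, -44/9, -11/3]
R4 ← R4 − (19/18)·R2: [0, 0, -22/9, -11/6]
R5 ← R5 − (2/3)·R2: [0, 0, -22/3, -11/2]
R4 ← R4 − (1/2)·R3: [0, 0, 0, 0]
R5 ← R5 − (3/2)·R3: [0, 0, 0, 0]
Echelon form has 3 nonzero rows, so rank(P) = 3.
The column space has dimension equal to the rank: 3.

3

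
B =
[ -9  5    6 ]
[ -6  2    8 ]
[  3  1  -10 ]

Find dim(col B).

Row reduce to echelon form.
R2 ← R2 − (2/3)·R1: [0, -4/3, 4]
R3 ← R3 + (1/3)·R1: [0, 8/3, -8]
R3 ← R3 + (2)·R2: [0, 0, 0]
Echelon form has 2 nonzero rows, so rank(B) = 2.
The column space has dimension equal to the rank: 2.

2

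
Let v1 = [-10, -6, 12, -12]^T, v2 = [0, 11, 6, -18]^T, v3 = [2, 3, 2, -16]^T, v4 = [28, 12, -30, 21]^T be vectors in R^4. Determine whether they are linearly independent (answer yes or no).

Form the matrix with these vectors as rows and row reduce.
R3 ← R3 + (1/5)·R1: [0, 9/5, 22/5, -92/5]
R4 ← R4 + (14/5)·R1: [0, -24/5, 18/5, -63/5]
R3 ← R3 − (9/55)·R2: [0, 0, 188/55, -170/11]
R4 ← R4 + (24/55)·R2: [0, 0, 342/55, -225/11]
R4 ← R4 − (171/94)·R3: [0, 0, 0, 360/47]
4 nonzero rows, so the 4 vectors span a space of dimension 4.
Since 4 = 4, the vectors are linearly independent.

yes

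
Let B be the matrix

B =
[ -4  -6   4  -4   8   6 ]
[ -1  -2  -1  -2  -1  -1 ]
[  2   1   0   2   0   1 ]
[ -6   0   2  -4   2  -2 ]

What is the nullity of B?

Row reduce to echelon form.
R2 ← R2 − (1/4)·R1: [0, -1/2, -2, -1, -3, -5/2]
R3 ← R3 + (1/2)·R1: [0, -2, 2, 0, 4, 4]
R4 ← R4 − (3/2)·R1: [0, 9, -4, 2, -10, -11]
R3 ← R3 − (4)·R2: [0, 0, 10, 4, 16, 14]
R4 ← R4 + (18)·R2: [0, 0, -40, -16, -64, -56]
R4 ← R4 + (4)·R3: [0, 0, 0, 0, 0, 0]
3 nonzero rows, so rank(B) = 3.
B has 6 columns; by rank–nullity, nullity = 6 − 3 = 3.

3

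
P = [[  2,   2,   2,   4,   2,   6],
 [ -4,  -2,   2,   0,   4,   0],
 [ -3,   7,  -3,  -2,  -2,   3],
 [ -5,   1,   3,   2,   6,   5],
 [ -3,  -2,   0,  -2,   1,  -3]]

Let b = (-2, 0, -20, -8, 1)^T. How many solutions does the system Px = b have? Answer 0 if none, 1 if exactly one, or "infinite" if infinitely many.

infinite

Row reduce the augmented matrix [P | b].
R2 ← R2 + (2)·R1: [0, 2, 6, 8, 8, 12, -4]
R3 ← R3 + (3/2)·R1: [0, 10, 0, 4, 1, 12, -23]
R4 ← R4 + (5/2)·R1: [0, 6, 8, 12, 11, 20, -13]
R5 ← R5 + (3/2)·R1: [0, 1, 3, 4, 4, 6, -2]
R3 ← R3 − (5)·R2: [0, 0, -30, -36, -39, -48, -3]
R4 ← R4 − (3)·R2: [0, 0, -10, -12, -13, -16, -1]
R5 ← R5 − (1/2)·R2: [0, 0, 0, 0, 0, 0, 0]
R4 ← R4 − (1/3)·R3: [0, 0, 0, 0, 0, 0, 0]
The echelon form has 3 nonzero rows, and every pivot lies in the first 6 columns, so rank(P) = rank([P|b]) = 3.
The system is consistent.
rank = 3 < 6 unknowns, so there are infinitely many solutions.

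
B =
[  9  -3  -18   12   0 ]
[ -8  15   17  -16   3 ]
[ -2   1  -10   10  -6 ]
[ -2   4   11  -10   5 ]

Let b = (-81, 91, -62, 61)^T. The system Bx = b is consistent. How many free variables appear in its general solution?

1

Row reduce the augmented matrix [B | b].
R2 ← R2 + (8/9)·R1: [0, 37/3, 1, -16/3, 3, 19]
R3 ← R3 + (2/9)·R1: [0, 1/3, -14, 38/3, -6, -80]
R4 ← R4 + (2/9)·R1: [0, 10/3, 7, -22/3, 5, 43]
R3 ← R3 − (1/37)·R2: [0, 0, -519/37, 474/37, -225/37, -2979/37]
R4 ← R4 − (10/37)·R2: [0, 0, 249/37, -218/37, 155/37, 1401/37]
R4 ← R4 + (83/173)·R3: [0, 0, 0, 44/173, 220/173, -132/173]
The echelon form has 4 nonzero rows, and every pivot lies in the first 5 columns, so rank(B) = rank([B|b]) = 4.
The system is consistent.
Free variables = (unknowns) − (rank) = 5 − 4 = 1.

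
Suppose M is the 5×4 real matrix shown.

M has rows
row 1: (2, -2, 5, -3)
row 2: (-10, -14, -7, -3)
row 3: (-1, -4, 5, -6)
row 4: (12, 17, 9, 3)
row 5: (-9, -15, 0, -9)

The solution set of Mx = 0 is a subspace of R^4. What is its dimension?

1

Row reduce to echelon form.
R2 ← R2 + (5)·R1: [0, -24, 18, -18]
R3 ← R3 + (1/2)·R1: [0, -5, 15/2, -15/2]
R4 ← R4 − (6)·R1: [0, 29, -21, 21]
R5 ← R5 + (9/2)·R1: [0, -24, 45/2, -45/2]
R3 ← R3 − (5/24)·R2: [0, 0, 15/4, -15/4]
R4 ← R4 + (29/24)·R2: [0, 0, 3/4, -3/4]
R5 ← R5 − R2: [0, 0, 9/2, -9/2]
R4 ← R4 − (1/5)·R3: [0, 0, 0, 0]
R5 ← R5 − (6/5)·R3: [0, 0, 0, 0]
3 nonzero rows, so rank(M) = 3.
M has 4 columns; by rank–nullity, nullity = 4 − 3 = 1.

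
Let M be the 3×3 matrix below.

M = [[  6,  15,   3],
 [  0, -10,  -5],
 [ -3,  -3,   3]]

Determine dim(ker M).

0

Row reduce to echelon form.
R3 ← R3 + (1/2)·R1: [0, 9/2, 9/2]
R3 ← R3 + (9/20)·R2: [0, 0, 9/4]
3 nonzero rows, so rank(M) = 3.
M has 3 columns; by rank–nullity, nullity = 3 − 3 = 0.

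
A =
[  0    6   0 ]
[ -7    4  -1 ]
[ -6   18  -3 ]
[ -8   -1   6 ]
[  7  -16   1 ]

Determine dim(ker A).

0

Row reduce to echelon form.
Swap R1 ↔ R2
R3 ← R3 − (6/7)·R1: [0, 102/7, -15/7]
R4 ← R4 − (8/7)·R1: [0, -39/7, 50/7]
R5 ← R5 + R1: [0, -12, 0]
R3 ← R3 − (17/7)·R2: [0, 0, -15/7]
R4 ← R4 + (13/14)·R2: [0, 0, 50/7]
R5 ← R5 + (2)·R2: [0, 0, 0]
R4 ← R4 + (10/3)·R3: [0, 0, 0]
3 nonzero rows, so rank(A) = 3.
A has 3 columns; by rank–nullity, nullity = 3 − 3 = 0.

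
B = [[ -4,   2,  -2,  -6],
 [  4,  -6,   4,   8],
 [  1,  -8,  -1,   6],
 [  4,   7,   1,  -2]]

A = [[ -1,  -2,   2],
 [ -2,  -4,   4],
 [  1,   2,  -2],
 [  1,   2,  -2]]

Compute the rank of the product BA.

First compute BA:
[[ -8, -16,  16],
 [ 20,  40, -40],
 [ 20,  40, -40],
 [-19, -38,  38]]
Now row reduce the product.
R2 ← R2 + (5/2)·R1: [0, 0, 0]
R3 ← R3 + (5/2)·R1: [0, 0, 0]
R4 ← R4 − (19/8)·R1: [0, 0, 0]
1 nonzero row, so rank(BA) = 1.

1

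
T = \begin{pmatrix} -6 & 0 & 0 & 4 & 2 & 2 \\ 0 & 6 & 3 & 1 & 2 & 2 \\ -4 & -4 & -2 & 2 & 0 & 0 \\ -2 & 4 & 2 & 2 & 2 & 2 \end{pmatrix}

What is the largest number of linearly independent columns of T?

2

Row reduce to echelon form.
R3 ← R3 − (2/3)·R1: [0, -4, -2, -2/3, -4/3, -4/3]
R4 ← R4 − (1/3)·R1: [0, 4, 2, 2/3, 4/3, 4/3]
R3 ← R3 + (2/3)·R2: [0, 0, 0, 0, 0, 0]
R4 ← R4 − (2/3)·R2: [0, 0, 0, 0, 0, 0]
Echelon form has 2 nonzero rows, so rank(T) = 2.
The rank gives the maximum number of linearly independent columns: 2.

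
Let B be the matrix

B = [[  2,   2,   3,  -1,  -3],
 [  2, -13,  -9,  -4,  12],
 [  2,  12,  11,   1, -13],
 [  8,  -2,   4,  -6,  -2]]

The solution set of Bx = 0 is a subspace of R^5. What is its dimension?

3

Row reduce to echelon form.
R2 ← R2 − R1: [0, -15, -12, -3, 15]
R3 ← R3 − R1: [0, 10, 8, 2, -10]
R4 ← R4 − (4)·R1: [0, -10, -8, -2, 10]
R3 ← R3 + (2/3)·R2: [0, 0, 0, 0, 0]
R4 ← R4 − (2/3)·R2: [0, 0, 0, 0, 0]
2 nonzero rows, so rank(B) = 2.
B has 5 columns; by rank–nullity, nullity = 5 − 2 = 3.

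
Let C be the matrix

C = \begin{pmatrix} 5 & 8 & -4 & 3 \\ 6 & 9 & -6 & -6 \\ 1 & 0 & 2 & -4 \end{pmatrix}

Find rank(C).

3

Row reduce to echelon form.
R2 ← R2 − (6/5)·R1: [0, -3/5, -6/5, -48/5]
R3 ← R3 − (1/5)·R1: [0, -8/5, 14/5, -23/5]
R3 ← R3 − (8/3)·R2: [0, 0, 6, 21]
Echelon form has 3 nonzero rows, so rank(C) = 3.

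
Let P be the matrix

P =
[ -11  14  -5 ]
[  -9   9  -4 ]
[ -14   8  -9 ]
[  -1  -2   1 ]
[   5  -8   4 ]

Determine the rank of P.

3

Row reduce to echelon form.
R2 ← R2 − (9/11)·R1: [0, -27/11, 1/11]
R3 ← R3 − (14/11)·R1: [0, -108/11, -29/11]
R4 ← R4 − (1/11)·R1: [0, -36/11, 16/11]
R5 ← R5 + (5/11)·R1: [0, -18/11, 19/11]
R3 ← R3 − (4)·R2: [0, 0, -3]
R4 ← R4 − (4/3)·R2: [0, 0, 4/3]
R5 ← R5 − (2/3)·R2: [0, 0, 5/3]
R4 ← R4 + (4/9)·R3: [0, 0, 0]
R5 ← R5 + (5/9)·R3: [0, 0, 0]
Echelon form has 3 nonzero rows, so rank(P) = 3.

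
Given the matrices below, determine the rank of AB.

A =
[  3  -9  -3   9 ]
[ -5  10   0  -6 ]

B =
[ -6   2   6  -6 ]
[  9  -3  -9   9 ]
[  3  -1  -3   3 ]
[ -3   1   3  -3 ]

1

First compute AB:
[[-135,  45, 135, -135],
 [138, -46, -138, 138]]
Now row reduce the product.
R2 ← R2 + (46/45)·R1: [0, 0, 0, 0]
1 nonzero row, so rank(AB) = 1.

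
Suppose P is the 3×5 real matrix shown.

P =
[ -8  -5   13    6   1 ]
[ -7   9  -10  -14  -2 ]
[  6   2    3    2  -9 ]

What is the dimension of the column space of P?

3

Row reduce to echelon form.
R2 ← R2 − (7/8)·R1: [0, 107/8, -171/8, -77/4, -23/8]
R3 ← R3 + (3/4)·R1: [0, -7/4, 51/4, 13/2, -33/4]
R3 ← R3 + (14/107)·R2: [0, 0, 1065/107, 426/107, -923/107]
Echelon form has 3 nonzero rows, so rank(P) = 3.
The column space has dimension equal to the rank: 3.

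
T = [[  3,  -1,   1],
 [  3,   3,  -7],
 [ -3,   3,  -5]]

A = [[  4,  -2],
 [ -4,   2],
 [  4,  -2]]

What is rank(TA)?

First compute TA:
[[ 20, -10],
 [-28,  14],
 [-44,  22]]
Now row reduce the product.
R2 ← R2 + (7/5)·R1: [0, 0]
R3 ← R3 + (11/5)·R1: [0, 0]
1 nonzero row, so rank(TA) = 1.

1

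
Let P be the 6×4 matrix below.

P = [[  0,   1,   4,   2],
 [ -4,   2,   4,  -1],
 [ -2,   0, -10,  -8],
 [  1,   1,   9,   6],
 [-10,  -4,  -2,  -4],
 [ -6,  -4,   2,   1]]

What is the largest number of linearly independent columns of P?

Row reduce to echelon form.
Swap R1 ↔ R2
R3 ← R3 − (1/2)·R1: [0, -1, -12, -15/2]
R4 ← R4 + (1/4)·R1: [0, 3/2, 10, 23/4]
R5 ← R5 − (5/2)·R1: [0, -9, -12, -3/2]
R6 ← R6 − (3/2)·R1: [0, -7, -4, 5/2]
R3 ← R3 + R2: [0, 0, -8, -11/2]
R4 ← R4 − (3/2)·R2: [0, 0, 4, 11/4]
R5 ← R5 + (9)·R2: [0, 0, 24, 33/2]
R6 ← R6 + (7)·R2: [0, 0, 24, 33/2]
R4 ← R4 + (1/2)·R3: [0, 0, 0, 0]
R5 ← R5 + (3)·R3: [0, 0, 0, 0]
R6 ← R6 + (3)·R3: [0, 0, 0, 0]
Echelon form has 3 nonzero rows, so rank(P) = 3.
The rank gives the maximum number of linearly independent columns: 3.

3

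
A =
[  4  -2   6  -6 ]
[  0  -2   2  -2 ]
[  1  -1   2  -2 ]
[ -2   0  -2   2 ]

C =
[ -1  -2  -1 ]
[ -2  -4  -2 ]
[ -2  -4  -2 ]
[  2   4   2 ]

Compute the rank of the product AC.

First compute AC:
[[-24, -48, -24],
 [ -4,  -8,  -4],
 [ -7, -14,  -7],
 [ 10,  20,  10]]
Now row reduce the product.
R2 ← R2 − (1/6)·R1: [0, 0, 0]
R3 ← R3 − (7/24)·R1: [0, 0, 0]
R4 ← R4 + (5/12)·R1: [0, 0, 0]
1 nonzero row, so rank(AC) = 1.

1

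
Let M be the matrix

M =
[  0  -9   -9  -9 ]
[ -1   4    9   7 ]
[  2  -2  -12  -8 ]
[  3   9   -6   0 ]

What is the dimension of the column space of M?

2

Row reduce to echelon form.
Swap R1 ↔ R2
R3 ← R3 + (2)·R1: [0, 6, 6, 6]
R4 ← R4 + (3)·R1: [0, 21, 21, 21]
R3 ← R3 + (2/3)·R2: [0, 0, 0, 0]
R4 ← R4 + (7/3)·R2: [0, 0, 0, 0]
Echelon form has 2 nonzero rows, so rank(M) = 2.
The column space has dimension equal to the rank: 2.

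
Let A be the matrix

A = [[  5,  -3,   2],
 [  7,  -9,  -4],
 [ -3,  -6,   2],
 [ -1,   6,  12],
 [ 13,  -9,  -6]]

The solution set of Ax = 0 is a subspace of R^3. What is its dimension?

0

Row reduce to echelon form.
R2 ← R2 − (7/5)·R1: [0, -24/5, -34/5]
R3 ← R3 + (3/5)·R1: [0, -39/5, 16/5]
R4 ← R4 + (1/5)·R1: [0, 27/5, 62/5]
R5 ← R5 − (13/5)·R1: [0, -6/5, -56/5]
R3 ← R3 − (13/8)·R2: [0, 0, 57/4]
R4 ← R4 + (9/8)·R2: [0, 0, 19/4]
R5 ← R5 − (1/4)·R2: [0, 0, -19/2]
R4 ← R4 − (1/3)·R3: [0, 0, 0]
R5 ← R5 + (2/3)·R3: [0, 0, 0]
3 nonzero rows, so rank(A) = 3.
A has 3 columns; by rank–nullity, nullity = 3 − 3 = 0.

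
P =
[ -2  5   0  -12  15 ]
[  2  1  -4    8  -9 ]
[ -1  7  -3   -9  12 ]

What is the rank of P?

2

Row reduce to echelon form.
R2 ← R2 + R1: [0, 6, -4, -4, 6]
R3 ← R3 − (1/2)·R1: [0, 9/2, -3, -3, 9/2]
R3 ← R3 − (3/4)·R2: [0, 0, 0, 0, 0]
Echelon form has 2 nonzero rows, so rank(P) = 2.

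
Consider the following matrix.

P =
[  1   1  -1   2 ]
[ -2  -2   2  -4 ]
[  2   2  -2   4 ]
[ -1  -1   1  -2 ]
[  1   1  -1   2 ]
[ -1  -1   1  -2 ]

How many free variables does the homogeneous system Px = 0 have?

3

Row reduce to echelon form.
R2 ← R2 + (2)·R1: [0, 0, 0, 0]
R3 ← R3 − (2)·R1: [0, 0, 0, 0]
R4 ← R4 + R1: [0, 0, 0, 0]
R5 ← R5 − R1: [0, 0, 0, 0]
R6 ← R6 + R1: [0, 0, 0, 0]
1 nonzero row, so rank(P) = 1.
P has 4 columns; by rank–nullity, nullity = 4 − 1 = 3.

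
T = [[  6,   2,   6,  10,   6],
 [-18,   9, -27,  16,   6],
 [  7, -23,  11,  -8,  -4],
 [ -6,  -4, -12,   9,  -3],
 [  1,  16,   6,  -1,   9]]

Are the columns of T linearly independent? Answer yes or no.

yes

Row reduce T to echelon form.
R2 ← R2 + (3)·R1: [0, 15, -9, 46, 24]
R3 ← R3 − (7/6)·R1: [0, -76/3, 4, -59/3, -11]
R4 ← R4 + R1: [0, -2, -6, 19, 3]
R5 ← R5 − (1/6)·R1: [0, 47/3, 5, -8/3, 8]
R3 ← R3 + (76/45)·R2: [0, 0, -56/5, 2611/45, 443/15]
R4 ← R4 + (2/15)·R2: [0, 0, -36/5, 377/15, 31/5]
R5 ← R5 − (47/45)·R2: [0, 0, 72/5, -2282/45, -256/15]
R4 ← R4 − (9/14)·R3: [0, 0, 0, -73/6, -179/14]
R5 ← R5 + (9/7)·R3: [0, 0, 0, 215/9, 439/21]
R5 ← R5 + (430/219)·R4: [0, 0, 0, 0, -2146/511]
5 pivots among 5 columns.
Every column is a pivot column, so the columns are linearly independent.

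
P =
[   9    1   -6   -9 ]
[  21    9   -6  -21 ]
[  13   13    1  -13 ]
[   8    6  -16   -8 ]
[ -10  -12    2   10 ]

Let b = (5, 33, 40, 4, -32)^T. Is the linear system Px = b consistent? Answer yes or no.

Row reduce the augmented matrix [P | b].
R2 ← R2 − (7/3)·R1: [0, 20/3, 8, 0, 64/3]
R3 ← R3 − (13/9)·R1: [0, 104/9, 29/3, 0, 295/9]
R4 ← R4 − (8/9)·R1: [0, 46/9, -32/3, 0, -4/9]
R5 ← R5 + (10/9)·R1: [0, -98/9, -14/3, 0, -238/9]
R3 ← R3 − (26/15)·R2: [0, 0, -21/5, 0, -21/5]
R4 ← R4 − (23/30)·R2: [0, 0, -84/5, 0, -84/5]
R5 ← R5 + (49/30)·R2: [0, 0, 42/5, 0, 42/5]
R4 ← R4 − (4)·R3: [0, 0, 0, 0, 0]
R5 ← R5 + (2)·R3: [0, 0, 0, 0, 0]
The echelon form has 3 nonzero rows, and every pivot lies in the first 4 columns, so rank(P) = rank([P|b]) = 3.
The system is consistent.

yes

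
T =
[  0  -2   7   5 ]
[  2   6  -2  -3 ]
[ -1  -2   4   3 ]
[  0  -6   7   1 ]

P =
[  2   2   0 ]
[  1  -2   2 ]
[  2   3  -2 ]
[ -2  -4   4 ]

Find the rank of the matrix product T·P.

First compute TP:
[[  2,   5,   2],
 [ 12,  -2,   4],
 [ -2,   2,   0],
 [  6,  29, -22]]
Now row reduce the product.
R2 ← R2 − (6)·R1: [0, -32, -8]
R3 ← R3 + R1: [0, 7, 2]
R4 ← R4 − (3)·R1: [0, 14, -28]
R3 ← R3 + (7/32)·R2: [0, 0, 1/4]
R4 ← R4 + (7/16)·R2: [0, 0, -63/2]
R4 ← R4 + (126)·R3: [0, 0, 0]
3 nonzero rows, so rank(TP) = 3.

3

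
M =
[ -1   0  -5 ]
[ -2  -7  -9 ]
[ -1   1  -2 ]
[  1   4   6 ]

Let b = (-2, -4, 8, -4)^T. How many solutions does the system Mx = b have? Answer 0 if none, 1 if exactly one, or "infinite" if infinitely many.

Row reduce the augmented matrix [M | b].
R2 ← R2 − (2)·R1: [0, -7, 1, 0]
R3 ← R3 − R1: [0, 1, 3, 10]
R4 ← R4 + R1: [0, 4, 1, -6]
R3 ← R3 + (1/7)·R2: [0, 0, 22/7, 10]
R4 ← R4 + (4/7)·R2: [0, 0, 11/7, -6]
R4 ← R4 − (1/2)·R3: [0, 0, 0, -11]
The echelon form has 4 nonzero rows; the last pivot sits in the augmented column, so rank(M) = 3 but rank([M|b]) = 4.
Since the ranks differ, the system is inconsistent.
It has no solutions.

0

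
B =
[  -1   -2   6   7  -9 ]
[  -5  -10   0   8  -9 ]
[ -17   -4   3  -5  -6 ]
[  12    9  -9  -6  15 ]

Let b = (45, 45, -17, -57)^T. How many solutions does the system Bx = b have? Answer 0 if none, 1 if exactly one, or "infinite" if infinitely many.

infinite

Row reduce the augmented matrix [B | b].
R2 ← R2 − (5)·R1: [0, 0, -30, -27, 36, -180]
R3 ← R3 − (17)·R1: [0, 30, -99, -124, 147, -782]
R4 ← R4 + (12)·R1: [0, -15, 63, 78, -93, 483]
Swap R2 ↔ R3
R4 ← R4 + (1/2)·R2: [0, 0, 27/2, 16, -39/2, 92]
R4 ← R4 + (9/20)·R3: [0, 0, 0, 77/20, -33/10, 11]
The echelon form has 4 nonzero rows, and every pivot lies in the first 5 columns, so rank(B) = rank([B|b]) = 4.
The system is consistent.
rank = 4 < 5 unknowns, so there are infinitely many solutions.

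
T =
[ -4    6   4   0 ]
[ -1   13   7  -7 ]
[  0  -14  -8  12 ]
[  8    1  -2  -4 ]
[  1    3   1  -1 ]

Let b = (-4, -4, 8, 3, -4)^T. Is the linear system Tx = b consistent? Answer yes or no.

Row reduce the augmented matrix [T | b].
R2 ← R2 − (1/4)·R1: [0, 23/2, 6, -7, -3]
R4 ← R4 + (2)·R1: [0, 13, 6, -4, -5]
R5 ← R5 + (1/4)·R1: [0, 9/2, 2, -1, -5]
R3 ← R3 + (28/23)·R2: [0, 0, -16/23, 80/23, 100/23]
R4 ← R4 − (26/23)·R2: [0, 0, -18/23, 90/23, -37/23]
R5 ← R5 − (9/23)·R2: [0, 0, -8/23, 40/23, -88/23]
R4 ← R4 − (9/8)·R3: [0, 0, 0, 0, -13/2]
R5 ← R5 − (1/2)·R3: [0, 0, 0, 0, -6]
R5 ← R5 − (12/13)·R4: [0, 0, 0, 0, 0]
The echelon form has 4 nonzero rows; the last pivot sits in the augmented column, so rank(T) = 3 but rank([T|b]) = 4.
Since the ranks differ, the system is inconsistent.

no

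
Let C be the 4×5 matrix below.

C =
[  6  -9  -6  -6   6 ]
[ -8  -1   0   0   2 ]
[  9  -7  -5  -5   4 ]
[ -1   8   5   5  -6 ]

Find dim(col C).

2

Row reduce to echelon form.
R2 ← R2 + (4/3)·R1: [0, -13, -8, -8, 10]
R3 ← R3 − (3/2)·R1: [0, 13/2, 4, 4, -5]
R4 ← R4 + (1/6)·R1: [0, 13/2, 4, 4, -5]
R3 ← R3 + (1/2)·R2: [0, 0, 0, 0, 0]
R4 ← R4 + (1/2)·R2: [0, 0, 0, 0, 0]
Echelon form has 2 nonzero rows, so rank(C) = 2.
The column space has dimension equal to the rank: 2.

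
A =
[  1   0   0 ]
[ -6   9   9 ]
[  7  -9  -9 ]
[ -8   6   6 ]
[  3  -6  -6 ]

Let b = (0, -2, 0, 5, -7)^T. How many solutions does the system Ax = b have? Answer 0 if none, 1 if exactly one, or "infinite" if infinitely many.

0

Row reduce the augmented matrix [A | b].
R2 ← R2 + (6)·R1: [0, 9, 9, -2]
R3 ← R3 − (7)·R1: [0, -9, -9, 0]
R4 ← R4 + (8)·R1: [0, 6, 6, 5]
R5 ← R5 − (3)·R1: [0, -6, -6, -7]
R3 ← R3 + R2: [0, 0, 0, -2]
R4 ← R4 − (2/3)·R2: [0, 0, 0, 19/3]
R5 ← R5 + (2/3)·R2: [0, 0, 0, -25/3]
R4 ← R4 + (19/6)·R3: [0, 0, 0, 0]
R5 ← R5 − (25/6)·R3: [0, 0, 0, 0]
The echelon form has 3 nonzero rows; the last pivot sits in the augmented column, so rank(A) = 2 but rank([A|b]) = 3.
Since the ranks differ, the system is inconsistent.
It has no solutions.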